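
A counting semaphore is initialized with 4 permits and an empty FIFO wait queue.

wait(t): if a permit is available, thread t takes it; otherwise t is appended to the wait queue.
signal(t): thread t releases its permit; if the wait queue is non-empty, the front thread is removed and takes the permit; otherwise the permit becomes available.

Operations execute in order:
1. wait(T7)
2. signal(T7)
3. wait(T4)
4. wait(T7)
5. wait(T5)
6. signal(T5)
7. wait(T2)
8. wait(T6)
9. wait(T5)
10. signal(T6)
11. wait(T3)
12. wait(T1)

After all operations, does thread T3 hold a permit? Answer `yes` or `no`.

Step 1: wait(T7) -> count=3 queue=[] holders={T7}
Step 2: signal(T7) -> count=4 queue=[] holders={none}
Step 3: wait(T4) -> count=3 queue=[] holders={T4}
Step 4: wait(T7) -> count=2 queue=[] holders={T4,T7}
Step 5: wait(T5) -> count=1 queue=[] holders={T4,T5,T7}
Step 6: signal(T5) -> count=2 queue=[] holders={T4,T7}
Step 7: wait(T2) -> count=1 queue=[] holders={T2,T4,T7}
Step 8: wait(T6) -> count=0 queue=[] holders={T2,T4,T6,T7}
Step 9: wait(T5) -> count=0 queue=[T5] holders={T2,T4,T6,T7}
Step 10: signal(T6) -> count=0 queue=[] holders={T2,T4,T5,T7}
Step 11: wait(T3) -> count=0 queue=[T3] holders={T2,T4,T5,T7}
Step 12: wait(T1) -> count=0 queue=[T3,T1] holders={T2,T4,T5,T7}
Final holders: {T2,T4,T5,T7} -> T3 not in holders

Answer: no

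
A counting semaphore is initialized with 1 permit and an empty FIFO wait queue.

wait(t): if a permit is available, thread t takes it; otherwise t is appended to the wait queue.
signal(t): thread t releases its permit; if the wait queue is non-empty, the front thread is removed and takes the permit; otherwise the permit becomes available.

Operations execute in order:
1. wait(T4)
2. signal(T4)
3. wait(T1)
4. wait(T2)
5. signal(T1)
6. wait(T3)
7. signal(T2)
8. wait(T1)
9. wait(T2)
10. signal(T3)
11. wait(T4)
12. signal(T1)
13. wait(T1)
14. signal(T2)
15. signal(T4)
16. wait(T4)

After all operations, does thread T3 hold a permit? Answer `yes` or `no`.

Step 1: wait(T4) -> count=0 queue=[] holders={T4}
Step 2: signal(T4) -> count=1 queue=[] holders={none}
Step 3: wait(T1) -> count=0 queue=[] holders={T1}
Step 4: wait(T2) -> count=0 queue=[T2] holders={T1}
Step 5: signal(T1) -> count=0 queue=[] holders={T2}
Step 6: wait(T3) -> count=0 queue=[T3] holders={T2}
Step 7: signal(T2) -> count=0 queue=[] holders={T3}
Step 8: wait(T1) -> count=0 queue=[T1] holders={T3}
Step 9: wait(T2) -> count=0 queue=[T1,T2] holders={T3}
Step 10: signal(T3) -> count=0 queue=[T2] holders={T1}
Step 11: wait(T4) -> count=0 queue=[T2,T4] holders={T1}
Step 12: signal(T1) -> count=0 queue=[T4] holders={T2}
Step 13: wait(T1) -> count=0 queue=[T4,T1] holders={T2}
Step 14: signal(T2) -> count=0 queue=[T1] holders={T4}
Step 15: signal(T4) -> count=0 queue=[] holders={T1}
Step 16: wait(T4) -> count=0 queue=[T4] holders={T1}
Final holders: {T1} -> T3 not in holders

Answer: no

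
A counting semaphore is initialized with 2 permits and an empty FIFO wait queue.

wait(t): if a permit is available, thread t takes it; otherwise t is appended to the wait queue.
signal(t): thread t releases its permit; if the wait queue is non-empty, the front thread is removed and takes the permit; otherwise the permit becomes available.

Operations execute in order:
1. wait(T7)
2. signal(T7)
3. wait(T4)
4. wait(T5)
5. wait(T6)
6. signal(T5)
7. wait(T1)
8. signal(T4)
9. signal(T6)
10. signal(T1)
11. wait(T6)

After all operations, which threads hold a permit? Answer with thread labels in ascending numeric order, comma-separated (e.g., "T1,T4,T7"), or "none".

Answer: T6

Derivation:
Step 1: wait(T7) -> count=1 queue=[] holders={T7}
Step 2: signal(T7) -> count=2 queue=[] holders={none}
Step 3: wait(T4) -> count=1 queue=[] holders={T4}
Step 4: wait(T5) -> count=0 queue=[] holders={T4,T5}
Step 5: wait(T6) -> count=0 queue=[T6] holders={T4,T5}
Step 6: signal(T5) -> count=0 queue=[] holders={T4,T6}
Step 7: wait(T1) -> count=0 queue=[T1] holders={T4,T6}
Step 8: signal(T4) -> count=0 queue=[] holders={T1,T6}
Step 9: signal(T6) -> count=1 queue=[] holders={T1}
Step 10: signal(T1) -> count=2 queue=[] holders={none}
Step 11: wait(T6) -> count=1 queue=[] holders={T6}
Final holders: T6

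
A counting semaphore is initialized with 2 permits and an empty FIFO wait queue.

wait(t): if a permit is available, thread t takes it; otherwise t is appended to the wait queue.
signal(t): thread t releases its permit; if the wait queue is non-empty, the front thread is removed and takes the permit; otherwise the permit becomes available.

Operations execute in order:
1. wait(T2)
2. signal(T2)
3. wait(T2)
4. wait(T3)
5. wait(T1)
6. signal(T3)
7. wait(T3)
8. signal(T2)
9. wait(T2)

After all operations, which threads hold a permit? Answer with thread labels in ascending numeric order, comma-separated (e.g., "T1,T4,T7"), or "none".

Answer: T1,T3

Derivation:
Step 1: wait(T2) -> count=1 queue=[] holders={T2}
Step 2: signal(T2) -> count=2 queue=[] holders={none}
Step 3: wait(T2) -> count=1 queue=[] holders={T2}
Step 4: wait(T3) -> count=0 queue=[] holders={T2,T3}
Step 5: wait(T1) -> count=0 queue=[T1] holders={T2,T3}
Step 6: signal(T3) -> count=0 queue=[] holders={T1,T2}
Step 7: wait(T3) -> count=0 queue=[T3] holders={T1,T2}
Step 8: signal(T2) -> count=0 queue=[] holders={T1,T3}
Step 9: wait(T2) -> count=0 queue=[T2] holders={T1,T3}
Final holders: T1,T3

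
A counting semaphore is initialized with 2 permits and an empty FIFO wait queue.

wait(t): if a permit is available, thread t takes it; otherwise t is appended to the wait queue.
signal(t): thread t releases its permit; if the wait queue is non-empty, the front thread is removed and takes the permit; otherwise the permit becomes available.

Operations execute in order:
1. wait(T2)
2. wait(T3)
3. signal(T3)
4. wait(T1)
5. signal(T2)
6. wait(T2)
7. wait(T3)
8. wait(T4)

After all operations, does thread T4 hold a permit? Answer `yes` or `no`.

Step 1: wait(T2) -> count=1 queue=[] holders={T2}
Step 2: wait(T3) -> count=0 queue=[] holders={T2,T3}
Step 3: signal(T3) -> count=1 queue=[] holders={T2}
Step 4: wait(T1) -> count=0 queue=[] holders={T1,T2}
Step 5: signal(T2) -> count=1 queue=[] holders={T1}
Step 6: wait(T2) -> count=0 queue=[] holders={T1,T2}
Step 7: wait(T3) -> count=0 queue=[T3] holders={T1,T2}
Step 8: wait(T4) -> count=0 queue=[T3,T4] holders={T1,T2}
Final holders: {T1,T2} -> T4 not in holders

Answer: no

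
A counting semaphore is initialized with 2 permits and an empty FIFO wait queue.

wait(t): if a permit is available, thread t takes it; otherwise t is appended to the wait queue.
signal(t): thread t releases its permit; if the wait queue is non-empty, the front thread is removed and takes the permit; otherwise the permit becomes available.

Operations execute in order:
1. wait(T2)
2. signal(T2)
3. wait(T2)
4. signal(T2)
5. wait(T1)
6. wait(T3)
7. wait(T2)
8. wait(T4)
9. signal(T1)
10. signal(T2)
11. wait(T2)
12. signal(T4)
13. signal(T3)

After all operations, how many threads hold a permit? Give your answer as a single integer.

Answer: 1

Derivation:
Step 1: wait(T2) -> count=1 queue=[] holders={T2}
Step 2: signal(T2) -> count=2 queue=[] holders={none}
Step 3: wait(T2) -> count=1 queue=[] holders={T2}
Step 4: signal(T2) -> count=2 queue=[] holders={none}
Step 5: wait(T1) -> count=1 queue=[] holders={T1}
Step 6: wait(T3) -> count=0 queue=[] holders={T1,T3}
Step 7: wait(T2) -> count=0 queue=[T2] holders={T1,T3}
Step 8: wait(T4) -> count=0 queue=[T2,T4] holders={T1,T3}
Step 9: signal(T1) -> count=0 queue=[T4] holders={T2,T3}
Step 10: signal(T2) -> count=0 queue=[] holders={T3,T4}
Step 11: wait(T2) -> count=0 queue=[T2] holders={T3,T4}
Step 12: signal(T4) -> count=0 queue=[] holders={T2,T3}
Step 13: signal(T3) -> count=1 queue=[] holders={T2}
Final holders: {T2} -> 1 thread(s)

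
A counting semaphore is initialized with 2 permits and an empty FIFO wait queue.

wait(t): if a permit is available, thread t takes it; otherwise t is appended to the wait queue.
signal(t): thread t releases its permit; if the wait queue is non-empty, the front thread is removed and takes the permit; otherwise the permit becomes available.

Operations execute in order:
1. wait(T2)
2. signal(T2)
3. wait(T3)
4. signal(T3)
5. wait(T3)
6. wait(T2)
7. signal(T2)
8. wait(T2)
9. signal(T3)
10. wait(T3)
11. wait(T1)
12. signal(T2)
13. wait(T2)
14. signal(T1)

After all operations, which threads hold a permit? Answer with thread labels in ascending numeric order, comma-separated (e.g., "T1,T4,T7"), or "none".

Answer: T2,T3

Derivation:
Step 1: wait(T2) -> count=1 queue=[] holders={T2}
Step 2: signal(T2) -> count=2 queue=[] holders={none}
Step 3: wait(T3) -> count=1 queue=[] holders={T3}
Step 4: signal(T3) -> count=2 queue=[] holders={none}
Step 5: wait(T3) -> count=1 queue=[] holders={T3}
Step 6: wait(T2) -> count=0 queue=[] holders={T2,T3}
Step 7: signal(T2) -> count=1 queue=[] holders={T3}
Step 8: wait(T2) -> count=0 queue=[] holders={T2,T3}
Step 9: signal(T3) -> count=1 queue=[] holders={T2}
Step 10: wait(T3) -> count=0 queue=[] holders={T2,T3}
Step 11: wait(T1) -> count=0 queue=[T1] holders={T2,T3}
Step 12: signal(T2) -> count=0 queue=[] holders={T1,T3}
Step 13: wait(T2) -> count=0 queue=[T2] holders={T1,T3}
Step 14: signal(T1) -> count=0 queue=[] holders={T2,T3}
Final holders: T2,T3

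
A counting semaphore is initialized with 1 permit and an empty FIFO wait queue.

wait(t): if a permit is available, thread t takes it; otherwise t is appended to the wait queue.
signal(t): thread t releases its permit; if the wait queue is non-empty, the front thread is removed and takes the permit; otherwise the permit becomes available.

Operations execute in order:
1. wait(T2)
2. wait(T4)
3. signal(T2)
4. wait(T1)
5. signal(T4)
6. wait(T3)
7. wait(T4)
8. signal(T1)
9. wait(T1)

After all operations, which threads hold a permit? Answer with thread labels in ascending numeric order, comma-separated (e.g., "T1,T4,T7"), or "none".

Step 1: wait(T2) -> count=0 queue=[] holders={T2}
Step 2: wait(T4) -> count=0 queue=[T4] holders={T2}
Step 3: signal(T2) -> count=0 queue=[] holders={T4}
Step 4: wait(T1) -> count=0 queue=[T1] holders={T4}
Step 5: signal(T4) -> count=0 queue=[] holders={T1}
Step 6: wait(T3) -> count=0 queue=[T3] holders={T1}
Step 7: wait(T4) -> count=0 queue=[T3,T4] holders={T1}
Step 8: signal(T1) -> count=0 queue=[T4] holders={T3}
Step 9: wait(T1) -> count=0 queue=[T4,T1] holders={T3}
Final holders: T3

Answer: T3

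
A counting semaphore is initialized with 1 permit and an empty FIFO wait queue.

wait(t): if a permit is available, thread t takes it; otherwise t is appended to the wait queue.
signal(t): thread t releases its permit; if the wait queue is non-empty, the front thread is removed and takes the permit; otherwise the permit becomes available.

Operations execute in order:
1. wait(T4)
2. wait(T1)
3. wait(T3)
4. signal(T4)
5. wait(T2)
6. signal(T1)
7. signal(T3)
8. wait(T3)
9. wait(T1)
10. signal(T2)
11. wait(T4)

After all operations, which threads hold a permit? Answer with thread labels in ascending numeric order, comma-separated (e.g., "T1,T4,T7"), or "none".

Answer: T3

Derivation:
Step 1: wait(T4) -> count=0 queue=[] holders={T4}
Step 2: wait(T1) -> count=0 queue=[T1] holders={T4}
Step 3: wait(T3) -> count=0 queue=[T1,T3] holders={T4}
Step 4: signal(T4) -> count=0 queue=[T3] holders={T1}
Step 5: wait(T2) -> count=0 queue=[T3,T2] holders={T1}
Step 6: signal(T1) -> count=0 queue=[T2] holders={T3}
Step 7: signal(T3) -> count=0 queue=[] holders={T2}
Step 8: wait(T3) -> count=0 queue=[T3] holders={T2}
Step 9: wait(T1) -> count=0 queue=[T3,T1] holders={T2}
Step 10: signal(T2) -> count=0 queue=[T1] holders={T3}
Step 11: wait(T4) -> count=0 queue=[T1,T4] holders={T3}
Final holders: T3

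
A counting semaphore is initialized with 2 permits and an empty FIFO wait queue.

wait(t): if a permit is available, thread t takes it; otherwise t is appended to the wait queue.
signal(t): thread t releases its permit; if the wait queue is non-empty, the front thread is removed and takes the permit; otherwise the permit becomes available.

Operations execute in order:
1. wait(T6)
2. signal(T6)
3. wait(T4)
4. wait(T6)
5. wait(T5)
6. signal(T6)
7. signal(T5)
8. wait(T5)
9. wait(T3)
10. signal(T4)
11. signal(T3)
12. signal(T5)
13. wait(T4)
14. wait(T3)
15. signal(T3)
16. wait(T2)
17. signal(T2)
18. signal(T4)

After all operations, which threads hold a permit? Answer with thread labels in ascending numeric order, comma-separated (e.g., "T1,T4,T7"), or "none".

Answer: none

Derivation:
Step 1: wait(T6) -> count=1 queue=[] holders={T6}
Step 2: signal(T6) -> count=2 queue=[] holders={none}
Step 3: wait(T4) -> count=1 queue=[] holders={T4}
Step 4: wait(T6) -> count=0 queue=[] holders={T4,T6}
Step 5: wait(T5) -> count=0 queue=[T5] holders={T4,T6}
Step 6: signal(T6) -> count=0 queue=[] holders={T4,T5}
Step 7: signal(T5) -> count=1 queue=[] holders={T4}
Step 8: wait(T5) -> count=0 queue=[] holders={T4,T5}
Step 9: wait(T3) -> count=0 queue=[T3] holders={T4,T5}
Step 10: signal(T4) -> count=0 queue=[] holders={T3,T5}
Step 11: signal(T3) -> count=1 queue=[] holders={T5}
Step 12: signal(T5) -> count=2 queue=[] holders={none}
Step 13: wait(T4) -> count=1 queue=[] holders={T4}
Step 14: wait(T3) -> count=0 queue=[] holders={T3,T4}
Step 15: signal(T3) -> count=1 queue=[] holders={T4}
Step 16: wait(T2) -> count=0 queue=[] holders={T2,T4}
Step 17: signal(T2) -> count=1 queue=[] holders={T4}
Step 18: signal(T4) -> count=2 queue=[] holders={none}
Final holders: none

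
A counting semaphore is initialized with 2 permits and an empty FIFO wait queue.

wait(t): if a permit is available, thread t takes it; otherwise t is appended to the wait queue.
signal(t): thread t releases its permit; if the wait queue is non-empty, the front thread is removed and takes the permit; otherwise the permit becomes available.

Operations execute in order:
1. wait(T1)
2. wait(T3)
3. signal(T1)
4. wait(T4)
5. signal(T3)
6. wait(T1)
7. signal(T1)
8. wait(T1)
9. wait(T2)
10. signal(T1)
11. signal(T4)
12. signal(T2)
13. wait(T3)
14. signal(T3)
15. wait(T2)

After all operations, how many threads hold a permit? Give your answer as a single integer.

Answer: 1

Derivation:
Step 1: wait(T1) -> count=1 queue=[] holders={T1}
Step 2: wait(T3) -> count=0 queue=[] holders={T1,T3}
Step 3: signal(T1) -> count=1 queue=[] holders={T3}
Step 4: wait(T4) -> count=0 queue=[] holders={T3,T4}
Step 5: signal(T3) -> count=1 queue=[] holders={T4}
Step 6: wait(T1) -> count=0 queue=[] holders={T1,T4}
Step 7: signal(T1) -> count=1 queue=[] holders={T4}
Step 8: wait(T1) -> count=0 queue=[] holders={T1,T4}
Step 9: wait(T2) -> count=0 queue=[T2] holders={T1,T4}
Step 10: signal(T1) -> count=0 queue=[] holders={T2,T4}
Step 11: signal(T4) -> count=1 queue=[] holders={T2}
Step 12: signal(T2) -> count=2 queue=[] holders={none}
Step 13: wait(T3) -> count=1 queue=[] holders={T3}
Step 14: signal(T3) -> count=2 queue=[] holders={none}
Step 15: wait(T2) -> count=1 queue=[] holders={T2}
Final holders: {T2} -> 1 thread(s)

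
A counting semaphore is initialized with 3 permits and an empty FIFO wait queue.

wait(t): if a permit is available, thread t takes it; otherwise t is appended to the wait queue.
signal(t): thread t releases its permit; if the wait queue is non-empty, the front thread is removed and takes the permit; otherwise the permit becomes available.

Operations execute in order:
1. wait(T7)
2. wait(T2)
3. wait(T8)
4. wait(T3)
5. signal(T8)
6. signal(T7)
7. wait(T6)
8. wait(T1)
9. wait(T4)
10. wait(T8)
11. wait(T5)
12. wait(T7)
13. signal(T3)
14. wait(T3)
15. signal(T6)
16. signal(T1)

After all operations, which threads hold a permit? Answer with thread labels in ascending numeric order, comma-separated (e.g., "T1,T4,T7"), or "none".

Answer: T2,T4,T8

Derivation:
Step 1: wait(T7) -> count=2 queue=[] holders={T7}
Step 2: wait(T2) -> count=1 queue=[] holders={T2,T7}
Step 3: wait(T8) -> count=0 queue=[] holders={T2,T7,T8}
Step 4: wait(T3) -> count=0 queue=[T3] holders={T2,T7,T8}
Step 5: signal(T8) -> count=0 queue=[] holders={T2,T3,T7}
Step 6: signal(T7) -> count=1 queue=[] holders={T2,T3}
Step 7: wait(T6) -> count=0 queue=[] holders={T2,T3,T6}
Step 8: wait(T1) -> count=0 queue=[T1] holders={T2,T3,T6}
Step 9: wait(T4) -> count=0 queue=[T1,T4] holders={T2,T3,T6}
Step 10: wait(T8) -> count=0 queue=[T1,T4,T8] holders={T2,T3,T6}
Step 11: wait(T5) -> count=0 queue=[T1,T4,T8,T5] holders={T2,T3,T6}
Step 12: wait(T7) -> count=0 queue=[T1,T4,T8,T5,T7] holders={T2,T3,T6}
Step 13: signal(T3) -> count=0 queue=[T4,T8,T5,T7] holders={T1,T2,T6}
Step 14: wait(T3) -> count=0 queue=[T4,T8,T5,T7,T3] holders={T1,T2,T6}
Step 15: signal(T6) -> count=0 queue=[T8,T5,T7,T3] holders={T1,T2,T4}
Step 16: signal(T1) -> count=0 queue=[T5,T7,T3] holders={T2,T4,T8}
Final holders: T2,T4,T8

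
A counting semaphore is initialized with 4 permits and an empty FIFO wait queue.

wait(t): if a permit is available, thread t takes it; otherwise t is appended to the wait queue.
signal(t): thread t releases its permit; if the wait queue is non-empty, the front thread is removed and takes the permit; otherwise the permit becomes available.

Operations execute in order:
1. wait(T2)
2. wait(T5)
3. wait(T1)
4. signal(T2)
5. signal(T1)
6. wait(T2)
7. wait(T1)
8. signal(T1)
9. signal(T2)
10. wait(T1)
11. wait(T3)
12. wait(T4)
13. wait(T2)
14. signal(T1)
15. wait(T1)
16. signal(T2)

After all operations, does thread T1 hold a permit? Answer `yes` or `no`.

Step 1: wait(T2) -> count=3 queue=[] holders={T2}
Step 2: wait(T5) -> count=2 queue=[] holders={T2,T5}
Step 3: wait(T1) -> count=1 queue=[] holders={T1,T2,T5}
Step 4: signal(T2) -> count=2 queue=[] holders={T1,T5}
Step 5: signal(T1) -> count=3 queue=[] holders={T5}
Step 6: wait(T2) -> count=2 queue=[] holders={T2,T5}
Step 7: wait(T1) -> count=1 queue=[] holders={T1,T2,T5}
Step 8: signal(T1) -> count=2 queue=[] holders={T2,T5}
Step 9: signal(T2) -> count=3 queue=[] holders={T5}
Step 10: wait(T1) -> count=2 queue=[] holders={T1,T5}
Step 11: wait(T3) -> count=1 queue=[] holders={T1,T3,T5}
Step 12: wait(T4) -> count=0 queue=[] holders={T1,T3,T4,T5}
Step 13: wait(T2) -> count=0 queue=[T2] holders={T1,T3,T4,T5}
Step 14: signal(T1) -> count=0 queue=[] holders={T2,T3,T4,T5}
Step 15: wait(T1) -> count=0 queue=[T1] holders={T2,T3,T4,T5}
Step 16: signal(T2) -> count=0 queue=[] holders={T1,T3,T4,T5}
Final holders: {T1,T3,T4,T5} -> T1 in holders

Answer: yes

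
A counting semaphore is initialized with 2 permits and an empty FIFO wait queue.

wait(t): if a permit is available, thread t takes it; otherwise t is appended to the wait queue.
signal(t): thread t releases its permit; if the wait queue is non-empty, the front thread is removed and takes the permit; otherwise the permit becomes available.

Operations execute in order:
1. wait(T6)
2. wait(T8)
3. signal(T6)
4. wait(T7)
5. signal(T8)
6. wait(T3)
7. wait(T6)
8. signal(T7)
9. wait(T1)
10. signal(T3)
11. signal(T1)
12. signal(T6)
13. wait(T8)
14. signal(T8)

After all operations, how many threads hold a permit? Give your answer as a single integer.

Answer: 0

Derivation:
Step 1: wait(T6) -> count=1 queue=[] holders={T6}
Step 2: wait(T8) -> count=0 queue=[] holders={T6,T8}
Step 3: signal(T6) -> count=1 queue=[] holders={T8}
Step 4: wait(T7) -> count=0 queue=[] holders={T7,T8}
Step 5: signal(T8) -> count=1 queue=[] holders={T7}
Step 6: wait(T3) -> count=0 queue=[] holders={T3,T7}
Step 7: wait(T6) -> count=0 queue=[T6] holders={T3,T7}
Step 8: signal(T7) -> count=0 queue=[] holders={T3,T6}
Step 9: wait(T1) -> count=0 queue=[T1] holders={T3,T6}
Step 10: signal(T3) -> count=0 queue=[] holders={T1,T6}
Step 11: signal(T1) -> count=1 queue=[] holders={T6}
Step 12: signal(T6) -> count=2 queue=[] holders={none}
Step 13: wait(T8) -> count=1 queue=[] holders={T8}
Step 14: signal(T8) -> count=2 queue=[] holders={none}
Final holders: {none} -> 0 thread(s)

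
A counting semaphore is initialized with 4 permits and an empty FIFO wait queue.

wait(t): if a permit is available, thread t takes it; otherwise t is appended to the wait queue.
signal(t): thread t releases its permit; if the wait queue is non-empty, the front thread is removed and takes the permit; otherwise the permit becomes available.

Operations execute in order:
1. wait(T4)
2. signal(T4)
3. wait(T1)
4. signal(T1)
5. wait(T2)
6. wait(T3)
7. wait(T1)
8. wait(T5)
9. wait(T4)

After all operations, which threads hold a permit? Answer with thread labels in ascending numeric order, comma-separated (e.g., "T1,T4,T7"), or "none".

Step 1: wait(T4) -> count=3 queue=[] holders={T4}
Step 2: signal(T4) -> count=4 queue=[] holders={none}
Step 3: wait(T1) -> count=3 queue=[] holders={T1}
Step 4: signal(T1) -> count=4 queue=[] holders={none}
Step 5: wait(T2) -> count=3 queue=[] holders={T2}
Step 6: wait(T3) -> count=2 queue=[] holders={T2,T3}
Step 7: wait(T1) -> count=1 queue=[] holders={T1,T2,T3}
Step 8: wait(T5) -> count=0 queue=[] holders={T1,T2,T3,T5}
Step 9: wait(T4) -> count=0 queue=[T4] holders={T1,T2,T3,T5}
Final holders: T1,T2,T3,T5

Answer: T1,T2,T3,T5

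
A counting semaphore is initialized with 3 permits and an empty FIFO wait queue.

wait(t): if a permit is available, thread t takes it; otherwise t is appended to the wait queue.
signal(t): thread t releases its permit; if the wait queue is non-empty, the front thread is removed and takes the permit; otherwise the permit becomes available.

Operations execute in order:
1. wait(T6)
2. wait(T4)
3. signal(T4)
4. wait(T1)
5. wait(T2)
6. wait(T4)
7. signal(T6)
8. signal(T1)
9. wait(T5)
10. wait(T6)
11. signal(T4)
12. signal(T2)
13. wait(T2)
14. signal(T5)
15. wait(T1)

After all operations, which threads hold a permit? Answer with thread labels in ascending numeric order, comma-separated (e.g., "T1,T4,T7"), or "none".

Step 1: wait(T6) -> count=2 queue=[] holders={T6}
Step 2: wait(T4) -> count=1 queue=[] holders={T4,T6}
Step 3: signal(T4) -> count=2 queue=[] holders={T6}
Step 4: wait(T1) -> count=1 queue=[] holders={T1,T6}
Step 5: wait(T2) -> count=0 queue=[] holders={T1,T2,T6}
Step 6: wait(T4) -> count=0 queue=[T4] holders={T1,T2,T6}
Step 7: signal(T6) -> count=0 queue=[] holders={T1,T2,T4}
Step 8: signal(T1) -> count=1 queue=[] holders={T2,T4}
Step 9: wait(T5) -> count=0 queue=[] holders={T2,T4,T5}
Step 10: wait(T6) -> count=0 queue=[T6] holders={T2,T4,T5}
Step 11: signal(T4) -> count=0 queue=[] holders={T2,T5,T6}
Step 12: signal(T2) -> count=1 queue=[] holders={T5,T6}
Step 13: wait(T2) -> count=0 queue=[] holders={T2,T5,T6}
Step 14: signal(T5) -> count=1 queue=[] holders={T2,T6}
Step 15: wait(T1) -> count=0 queue=[] holders={T1,T2,T6}
Final holders: T1,T2,T6

Answer: T1,T2,T6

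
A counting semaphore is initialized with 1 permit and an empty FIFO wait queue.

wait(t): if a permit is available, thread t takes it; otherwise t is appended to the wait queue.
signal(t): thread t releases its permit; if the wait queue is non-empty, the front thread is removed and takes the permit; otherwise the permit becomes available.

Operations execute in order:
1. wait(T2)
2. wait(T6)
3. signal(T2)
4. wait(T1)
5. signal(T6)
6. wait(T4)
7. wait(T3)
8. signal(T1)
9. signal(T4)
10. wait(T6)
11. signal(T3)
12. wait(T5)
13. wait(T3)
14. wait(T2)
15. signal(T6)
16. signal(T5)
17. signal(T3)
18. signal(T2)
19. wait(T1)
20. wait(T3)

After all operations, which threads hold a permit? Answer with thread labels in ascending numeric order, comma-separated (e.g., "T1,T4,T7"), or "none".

Answer: T1

Derivation:
Step 1: wait(T2) -> count=0 queue=[] holders={T2}
Step 2: wait(T6) -> count=0 queue=[T6] holders={T2}
Step 3: signal(T2) -> count=0 queue=[] holders={T6}
Step 4: wait(T1) -> count=0 queue=[T1] holders={T6}
Step 5: signal(T6) -> count=0 queue=[] holders={T1}
Step 6: wait(T4) -> count=0 queue=[T4] holders={T1}
Step 7: wait(T3) -> count=0 queue=[T4,T3] holders={T1}
Step 8: signal(T1) -> count=0 queue=[T3] holders={T4}
Step 9: signal(T4) -> count=0 queue=[] holders={T3}
Step 10: wait(T6) -> count=0 queue=[T6] holders={T3}
Step 11: signal(T3) -> count=0 queue=[] holders={T6}
Step 12: wait(T5) -> count=0 queue=[T5] holders={T6}
Step 13: wait(T3) -> count=0 queue=[T5,T3] holders={T6}
Step 14: wait(T2) -> count=0 queue=[T5,T3,T2] holders={T6}
Step 15: signal(T6) -> count=0 queue=[T3,T2] holders={T5}
Step 16: signal(T5) -> count=0 queue=[T2] holders={T3}
Step 17: signal(T3) -> count=0 queue=[] holders={T2}
Step 18: signal(T2) -> count=1 queue=[] holders={none}
Step 19: wait(T1) -> count=0 queue=[] holders={T1}
Step 20: wait(T3) -> count=0 queue=[T3] holders={T1}
Final holders: T1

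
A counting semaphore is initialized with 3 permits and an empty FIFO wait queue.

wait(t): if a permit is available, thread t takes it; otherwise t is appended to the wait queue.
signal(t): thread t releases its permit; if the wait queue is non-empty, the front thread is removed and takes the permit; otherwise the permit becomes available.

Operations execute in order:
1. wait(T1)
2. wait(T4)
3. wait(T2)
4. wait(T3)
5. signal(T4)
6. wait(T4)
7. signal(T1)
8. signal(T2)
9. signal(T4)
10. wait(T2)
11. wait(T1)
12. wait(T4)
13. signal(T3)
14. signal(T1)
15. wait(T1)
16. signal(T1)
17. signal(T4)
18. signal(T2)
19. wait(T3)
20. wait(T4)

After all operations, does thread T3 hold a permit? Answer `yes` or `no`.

Step 1: wait(T1) -> count=2 queue=[] holders={T1}
Step 2: wait(T4) -> count=1 queue=[] holders={T1,T4}
Step 3: wait(T2) -> count=0 queue=[] holders={T1,T2,T4}
Step 4: wait(T3) -> count=0 queue=[T3] holders={T1,T2,T4}
Step 5: signal(T4) -> count=0 queue=[] holders={T1,T2,T3}
Step 6: wait(T4) -> count=0 queue=[T4] holders={T1,T2,T3}
Step 7: signal(T1) -> count=0 queue=[] holders={T2,T3,T4}
Step 8: signal(T2) -> count=1 queue=[] holders={T3,T4}
Step 9: signal(T4) -> count=2 queue=[] holders={T3}
Step 10: wait(T2) -> count=1 queue=[] holders={T2,T3}
Step 11: wait(T1) -> count=0 queue=[] holders={T1,T2,T3}
Step 12: wait(T4) -> count=0 queue=[T4] holders={T1,T2,T3}
Step 13: signal(T3) -> count=0 queue=[] holders={T1,T2,T4}
Step 14: signal(T1) -> count=1 queue=[] holders={T2,T4}
Step 15: wait(T1) -> count=0 queue=[] holders={T1,T2,T4}
Step 16: signal(T1) -> count=1 queue=[] holders={T2,T4}
Step 17: signal(T4) -> count=2 queue=[] holders={T2}
Step 18: signal(T2) -> count=3 queue=[] holders={none}
Step 19: wait(T3) -> count=2 queue=[] holders={T3}
Step 20: wait(T4) -> count=1 queue=[] holders={T3,T4}
Final holders: {T3,T4} -> T3 in holders

Answer: yes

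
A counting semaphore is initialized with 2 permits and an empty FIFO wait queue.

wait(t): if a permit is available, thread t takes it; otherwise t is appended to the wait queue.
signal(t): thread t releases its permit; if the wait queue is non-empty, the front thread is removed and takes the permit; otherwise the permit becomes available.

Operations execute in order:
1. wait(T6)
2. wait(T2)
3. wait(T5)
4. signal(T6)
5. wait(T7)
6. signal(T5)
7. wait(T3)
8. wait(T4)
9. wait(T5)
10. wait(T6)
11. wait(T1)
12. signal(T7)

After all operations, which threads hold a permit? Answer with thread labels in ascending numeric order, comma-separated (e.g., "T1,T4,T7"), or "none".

Step 1: wait(T6) -> count=1 queue=[] holders={T6}
Step 2: wait(T2) -> count=0 queue=[] holders={T2,T6}
Step 3: wait(T5) -> count=0 queue=[T5] holders={T2,T6}
Step 4: signal(T6) -> count=0 queue=[] holders={T2,T5}
Step 5: wait(T7) -> count=0 queue=[T7] holders={T2,T5}
Step 6: signal(T5) -> count=0 queue=[] holders={T2,T7}
Step 7: wait(T3) -> count=0 queue=[T3] holders={T2,T7}
Step 8: wait(T4) -> count=0 queue=[T3,T4] holders={T2,T7}
Step 9: wait(T5) -> count=0 queue=[T3,T4,T5] holders={T2,T7}
Step 10: wait(T6) -> count=0 queue=[T3,T4,T5,T6] holders={T2,T7}
Step 11: wait(T1) -> count=0 queue=[T3,T4,T5,T6,T1] holders={T2,T7}
Step 12: signal(T7) -> count=0 queue=[T4,T5,T6,T1] holders={T2,T3}
Final holders: T2,T3

Answer: T2,T3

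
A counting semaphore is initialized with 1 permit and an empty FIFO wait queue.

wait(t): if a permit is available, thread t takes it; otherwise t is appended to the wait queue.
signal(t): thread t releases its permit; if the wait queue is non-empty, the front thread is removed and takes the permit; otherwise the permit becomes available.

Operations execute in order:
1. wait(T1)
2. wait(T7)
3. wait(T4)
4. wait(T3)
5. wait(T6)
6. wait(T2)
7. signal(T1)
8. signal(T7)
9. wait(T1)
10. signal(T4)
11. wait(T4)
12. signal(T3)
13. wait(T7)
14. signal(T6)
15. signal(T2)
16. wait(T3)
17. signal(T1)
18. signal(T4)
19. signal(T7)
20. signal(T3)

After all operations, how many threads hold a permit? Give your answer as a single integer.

Answer: 0

Derivation:
Step 1: wait(T1) -> count=0 queue=[] holders={T1}
Step 2: wait(T7) -> count=0 queue=[T7] holders={T1}
Step 3: wait(T4) -> count=0 queue=[T7,T4] holders={T1}
Step 4: wait(T3) -> count=0 queue=[T7,T4,T3] holders={T1}
Step 5: wait(T6) -> count=0 queue=[T7,T4,T3,T6] holders={T1}
Step 6: wait(T2) -> count=0 queue=[T7,T4,T3,T6,T2] holders={T1}
Step 7: signal(T1) -> count=0 queue=[T4,T3,T6,T2] holders={T7}
Step 8: signal(T7) -> count=0 queue=[T3,T6,T2] holders={T4}
Step 9: wait(T1) -> count=0 queue=[T3,T6,T2,T1] holders={T4}
Step 10: signal(T4) -> count=0 queue=[T6,T2,T1] holders={T3}
Step 11: wait(T4) -> count=0 queue=[T6,T2,T1,T4] holders={T3}
Step 12: signal(T3) -> count=0 queue=[T2,T1,T4] holders={T6}
Step 13: wait(T7) -> count=0 queue=[T2,T1,T4,T7] holders={T6}
Step 14: signal(T6) -> count=0 queue=[T1,T4,T7] holders={T2}
Step 15: signal(T2) -> count=0 queue=[T4,T7] holders={T1}
Step 16: wait(T3) -> count=0 queue=[T4,T7,T3] holders={T1}
Step 17: signal(T1) -> count=0 queue=[T7,T3] holders={T4}
Step 18: signal(T4) -> count=0 queue=[T3] holders={T7}
Step 19: signal(T7) -> count=0 queue=[] holders={T3}
Step 20: signal(T3) -> count=1 queue=[] holders={none}
Final holders: {none} -> 0 thread(s)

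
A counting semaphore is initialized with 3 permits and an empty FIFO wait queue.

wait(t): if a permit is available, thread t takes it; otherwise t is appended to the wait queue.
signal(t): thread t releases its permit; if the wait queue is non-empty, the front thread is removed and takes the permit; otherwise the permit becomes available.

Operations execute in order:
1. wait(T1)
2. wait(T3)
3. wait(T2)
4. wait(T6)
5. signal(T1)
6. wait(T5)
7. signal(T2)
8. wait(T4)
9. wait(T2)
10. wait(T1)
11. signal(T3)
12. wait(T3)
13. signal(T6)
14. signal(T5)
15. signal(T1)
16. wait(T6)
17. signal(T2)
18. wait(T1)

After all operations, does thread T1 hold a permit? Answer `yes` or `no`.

Answer: no

Derivation:
Step 1: wait(T1) -> count=2 queue=[] holders={T1}
Step 2: wait(T3) -> count=1 queue=[] holders={T1,T3}
Step 3: wait(T2) -> count=0 queue=[] holders={T1,T2,T3}
Step 4: wait(T6) -> count=0 queue=[T6] holders={T1,T2,T3}
Step 5: signal(T1) -> count=0 queue=[] holders={T2,T3,T6}
Step 6: wait(T5) -> count=0 queue=[T5] holders={T2,T3,T6}
Step 7: signal(T2) -> count=0 queue=[] holders={T3,T5,T6}
Step 8: wait(T4) -> count=0 queue=[T4] holders={T3,T5,T6}
Step 9: wait(T2) -> count=0 queue=[T4,T2] holders={T3,T5,T6}
Step 10: wait(T1) -> count=0 queue=[T4,T2,T1] holders={T3,T5,T6}
Step 11: signal(T3) -> count=0 queue=[T2,T1] holders={T4,T5,T6}
Step 12: wait(T3) -> count=0 queue=[T2,T1,T3] holders={T4,T5,T6}
Step 13: signal(T6) -> count=0 queue=[T1,T3] holders={T2,T4,T5}
Step 14: signal(T5) -> count=0 queue=[T3] holders={T1,T2,T4}
Step 15: signal(T1) -> count=0 queue=[] holders={T2,T3,T4}
Step 16: wait(T6) -> count=0 queue=[T6] holders={T2,T3,T4}
Step 17: signal(T2) -> count=0 queue=[] holders={T3,T4,T6}
Step 18: wait(T1) -> count=0 queue=[T1] holders={T3,T4,T6}
Final holders: {T3,T4,T6} -> T1 not in holders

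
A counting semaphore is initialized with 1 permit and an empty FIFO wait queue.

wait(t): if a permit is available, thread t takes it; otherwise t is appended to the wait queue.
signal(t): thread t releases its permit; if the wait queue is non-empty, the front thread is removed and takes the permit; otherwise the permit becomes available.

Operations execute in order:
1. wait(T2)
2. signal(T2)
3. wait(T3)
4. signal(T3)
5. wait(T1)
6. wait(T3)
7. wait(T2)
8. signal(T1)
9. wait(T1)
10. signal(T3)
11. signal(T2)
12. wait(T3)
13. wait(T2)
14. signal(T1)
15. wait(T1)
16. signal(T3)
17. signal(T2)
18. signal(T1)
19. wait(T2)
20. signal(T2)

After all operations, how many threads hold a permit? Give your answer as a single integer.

Step 1: wait(T2) -> count=0 queue=[] holders={T2}
Step 2: signal(T2) -> count=1 queue=[] holders={none}
Step 3: wait(T3) -> count=0 queue=[] holders={T3}
Step 4: signal(T3) -> count=1 queue=[] holders={none}
Step 5: wait(T1) -> count=0 queue=[] holders={T1}
Step 6: wait(T3) -> count=0 queue=[T3] holders={T1}
Step 7: wait(T2) -> count=0 queue=[T3,T2] holders={T1}
Step 8: signal(T1) -> count=0 queue=[T2] holders={T3}
Step 9: wait(T1) -> count=0 queue=[T2,T1] holders={T3}
Step 10: signal(T3) -> count=0 queue=[T1] holders={T2}
Step 11: signal(T2) -> count=0 queue=[] holders={T1}
Step 12: wait(T3) -> count=0 queue=[T3] holders={T1}
Step 13: wait(T2) -> count=0 queue=[T3,T2] holders={T1}
Step 14: signal(T1) -> count=0 queue=[T2] holders={T3}
Step 15: wait(T1) -> count=0 queue=[T2,T1] holders={T3}
Step 16: signal(T3) -> count=0 queue=[T1] holders={T2}
Step 17: signal(T2) -> count=0 queue=[] holders={T1}
Step 18: signal(T1) -> count=1 queue=[] holders={none}
Step 19: wait(T2) -> count=0 queue=[] holders={T2}
Step 20: signal(T2) -> count=1 queue=[] holders={none}
Final holders: {none} -> 0 thread(s)

Answer: 0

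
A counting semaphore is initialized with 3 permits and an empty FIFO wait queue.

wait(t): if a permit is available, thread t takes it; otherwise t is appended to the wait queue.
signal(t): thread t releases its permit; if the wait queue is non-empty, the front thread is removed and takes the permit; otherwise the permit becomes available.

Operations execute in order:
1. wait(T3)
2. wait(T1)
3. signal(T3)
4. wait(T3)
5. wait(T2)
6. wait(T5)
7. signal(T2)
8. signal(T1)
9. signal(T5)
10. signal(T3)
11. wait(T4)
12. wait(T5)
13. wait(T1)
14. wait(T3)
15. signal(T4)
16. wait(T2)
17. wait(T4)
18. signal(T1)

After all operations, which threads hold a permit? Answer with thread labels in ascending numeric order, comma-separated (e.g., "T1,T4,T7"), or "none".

Step 1: wait(T3) -> count=2 queue=[] holders={T3}
Step 2: wait(T1) -> count=1 queue=[] holders={T1,T3}
Step 3: signal(T3) -> count=2 queue=[] holders={T1}
Step 4: wait(T3) -> count=1 queue=[] holders={T1,T3}
Step 5: wait(T2) -> count=0 queue=[] holders={T1,T2,T3}
Step 6: wait(T5) -> count=0 queue=[T5] holders={T1,T2,T3}
Step 7: signal(T2) -> count=0 queue=[] holders={T1,T3,T5}
Step 8: signal(T1) -> count=1 queue=[] holders={T3,T5}
Step 9: signal(T5) -> count=2 queue=[] holders={T3}
Step 10: signal(T3) -> count=3 queue=[] holders={none}
Step 11: wait(T4) -> count=2 queue=[] holders={T4}
Step 12: wait(T5) -> count=1 queue=[] holders={T4,T5}
Step 13: wait(T1) -> count=0 queue=[] holders={T1,T4,T5}
Step 14: wait(T3) -> count=0 queue=[T3] holders={T1,T4,T5}
Step 15: signal(T4) -> count=0 queue=[] holders={T1,T3,T5}
Step 16: wait(T2) -> count=0 queue=[T2] holders={T1,T3,T5}
Step 17: wait(T4) -> count=0 queue=[T2,T4] holders={T1,T3,T5}
Step 18: signal(T1) -> count=0 queue=[T4] holders={T2,T3,T5}
Final holders: T2,T3,T5

Answer: T2,T3,T5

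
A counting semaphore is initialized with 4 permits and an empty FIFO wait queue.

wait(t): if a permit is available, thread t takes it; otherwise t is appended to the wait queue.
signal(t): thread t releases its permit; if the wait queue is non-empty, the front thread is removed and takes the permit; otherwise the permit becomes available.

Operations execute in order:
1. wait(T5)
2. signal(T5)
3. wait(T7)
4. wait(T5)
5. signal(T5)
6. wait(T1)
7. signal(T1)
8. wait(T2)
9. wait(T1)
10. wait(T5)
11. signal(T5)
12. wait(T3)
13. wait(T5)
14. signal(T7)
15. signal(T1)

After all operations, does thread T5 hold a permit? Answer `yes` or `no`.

Step 1: wait(T5) -> count=3 queue=[] holders={T5}
Step 2: signal(T5) -> count=4 queue=[] holders={none}
Step 3: wait(T7) -> count=3 queue=[] holders={T7}
Step 4: wait(T5) -> count=2 queue=[] holders={T5,T7}
Step 5: signal(T5) -> count=3 queue=[] holders={T7}
Step 6: wait(T1) -> count=2 queue=[] holders={T1,T7}
Step 7: signal(T1) -> count=3 queue=[] holders={T7}
Step 8: wait(T2) -> count=2 queue=[] holders={T2,T7}
Step 9: wait(T1) -> count=1 queue=[] holders={T1,T2,T7}
Step 10: wait(T5) -> count=0 queue=[] holders={T1,T2,T5,T7}
Step 11: signal(T5) -> count=1 queue=[] holders={T1,T2,T7}
Step 12: wait(T3) -> count=0 queue=[] holders={T1,T2,T3,T7}
Step 13: wait(T5) -> count=0 queue=[T5] holders={T1,T2,T3,T7}
Step 14: signal(T7) -> count=0 queue=[] holders={T1,T2,T3,T5}
Step 15: signal(T1) -> count=1 queue=[] holders={T2,T3,T5}
Final holders: {T2,T3,T5} -> T5 in holders

Answer: yes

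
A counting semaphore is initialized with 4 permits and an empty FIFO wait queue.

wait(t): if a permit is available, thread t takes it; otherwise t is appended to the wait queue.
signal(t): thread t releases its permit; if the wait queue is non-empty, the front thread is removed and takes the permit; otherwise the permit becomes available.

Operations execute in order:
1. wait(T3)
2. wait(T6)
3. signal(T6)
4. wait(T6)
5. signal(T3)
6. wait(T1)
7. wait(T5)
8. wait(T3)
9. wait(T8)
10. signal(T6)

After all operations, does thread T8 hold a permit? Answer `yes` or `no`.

Step 1: wait(T3) -> count=3 queue=[] holders={T3}
Step 2: wait(T6) -> count=2 queue=[] holders={T3,T6}
Step 3: signal(T6) -> count=3 queue=[] holders={T3}
Step 4: wait(T6) -> count=2 queue=[] holders={T3,T6}
Step 5: signal(T3) -> count=3 queue=[] holders={T6}
Step 6: wait(T1) -> count=2 queue=[] holders={T1,T6}
Step 7: wait(T5) -> count=1 queue=[] holders={T1,T5,T6}
Step 8: wait(T3) -> count=0 queue=[] holders={T1,T3,T5,T6}
Step 9: wait(T8) -> count=0 queue=[T8] holders={T1,T3,T5,T6}
Step 10: signal(T6) -> count=0 queue=[] holders={T1,T3,T5,T8}
Final holders: {T1,T3,T5,T8} -> T8 in holders

Answer: yes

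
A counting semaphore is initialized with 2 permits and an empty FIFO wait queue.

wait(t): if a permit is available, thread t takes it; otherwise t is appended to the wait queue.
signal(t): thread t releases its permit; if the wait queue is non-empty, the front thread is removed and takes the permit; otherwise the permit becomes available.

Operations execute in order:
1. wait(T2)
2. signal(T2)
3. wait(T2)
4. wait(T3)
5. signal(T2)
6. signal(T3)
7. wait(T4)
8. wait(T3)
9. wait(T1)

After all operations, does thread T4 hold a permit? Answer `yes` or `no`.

Step 1: wait(T2) -> count=1 queue=[] holders={T2}
Step 2: signal(T2) -> count=2 queue=[] holders={none}
Step 3: wait(T2) -> count=1 queue=[] holders={T2}
Step 4: wait(T3) -> count=0 queue=[] holders={T2,T3}
Step 5: signal(T2) -> count=1 queue=[] holders={T3}
Step 6: signal(T3) -> count=2 queue=[] holders={none}
Step 7: wait(T4) -> count=1 queue=[] holders={T4}
Step 8: wait(T3) -> count=0 queue=[] holders={T3,T4}
Step 9: wait(T1) -> count=0 queue=[T1] holders={T3,T4}
Final holders: {T3,T4} -> T4 in holders

Answer: yes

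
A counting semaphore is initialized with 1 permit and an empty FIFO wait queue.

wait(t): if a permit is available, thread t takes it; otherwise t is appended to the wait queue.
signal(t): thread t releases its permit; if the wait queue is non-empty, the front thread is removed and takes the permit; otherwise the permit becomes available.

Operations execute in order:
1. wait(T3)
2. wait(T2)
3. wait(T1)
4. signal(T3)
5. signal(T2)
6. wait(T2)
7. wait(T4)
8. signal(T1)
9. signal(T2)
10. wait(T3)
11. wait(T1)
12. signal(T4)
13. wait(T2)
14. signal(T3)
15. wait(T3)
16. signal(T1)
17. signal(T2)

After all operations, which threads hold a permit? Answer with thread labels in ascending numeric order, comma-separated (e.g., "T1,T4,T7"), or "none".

Step 1: wait(T3) -> count=0 queue=[] holders={T3}
Step 2: wait(T2) -> count=0 queue=[T2] holders={T3}
Step 3: wait(T1) -> count=0 queue=[T2,T1] holders={T3}
Step 4: signal(T3) -> count=0 queue=[T1] holders={T2}
Step 5: signal(T2) -> count=0 queue=[] holders={T1}
Step 6: wait(T2) -> count=0 queue=[T2] holders={T1}
Step 7: wait(T4) -> count=0 queue=[T2,T4] holders={T1}
Step 8: signal(T1) -> count=0 queue=[T4] holders={T2}
Step 9: signal(T2) -> count=0 queue=[] holders={T4}
Step 10: wait(T3) -> count=0 queue=[T3] holders={T4}
Step 11: wait(T1) -> count=0 queue=[T3,T1] holders={T4}
Step 12: signal(T4) -> count=0 queue=[T1] holders={T3}
Step 13: wait(T2) -> count=0 queue=[T1,T2] holders={T3}
Step 14: signal(T3) -> count=0 queue=[T2] holders={T1}
Step 15: wait(T3) -> count=0 queue=[T2,T3] holders={T1}
Step 16: signal(T1) -> count=0 queue=[T3] holders={T2}
Step 17: signal(T2) -> count=0 queue=[] holders={T3}
Final holders: T3

Answer: T3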